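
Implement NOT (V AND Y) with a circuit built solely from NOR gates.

(((V NOR V) NOR (Y NOR Y)) NOR ((V NOR V) NOR (Y NOR Y)))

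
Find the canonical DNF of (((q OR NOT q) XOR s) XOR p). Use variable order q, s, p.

(NOT q AND NOT s AND NOT p) OR (NOT q AND s AND p) OR (q AND NOT s AND NOT p) OR (q AND s AND p)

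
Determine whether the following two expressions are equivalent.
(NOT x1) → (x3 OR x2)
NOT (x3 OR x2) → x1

Yes, Contrapositive is always equivalent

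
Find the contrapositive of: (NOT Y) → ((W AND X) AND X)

Contrapositive: NOT ((W AND X) AND X) → Y
Note: A statement and its contrapositive are logically equivalent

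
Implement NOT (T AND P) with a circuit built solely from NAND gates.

(((T NAND P) NAND (T NAND P)) NAND ((T NAND P) NAND (T NAND P)))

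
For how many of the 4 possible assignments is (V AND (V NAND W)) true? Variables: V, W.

Satisfying assignments: (1,0)
Count: 1 out of 4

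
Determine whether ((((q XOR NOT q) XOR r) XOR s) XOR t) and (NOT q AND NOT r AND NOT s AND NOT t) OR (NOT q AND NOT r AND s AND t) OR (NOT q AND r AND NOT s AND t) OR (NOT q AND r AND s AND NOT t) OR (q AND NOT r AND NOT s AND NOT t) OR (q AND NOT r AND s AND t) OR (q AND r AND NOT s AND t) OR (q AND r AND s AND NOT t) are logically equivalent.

Yes, they are equivalent — the two output columns agree on all 16 assignments:
q | r | s | t | Expression 1 | Expression 2
-------------------------------------------
0 | 0 | 0 | 0 | 1 | 1
0 | 0 | 0 | 1 | 0 | 0
0 | 0 | 1 | 0 | 0 | 0
0 | 0 | 1 | 1 | 1 | 1
0 | 1 | 0 | 0 | 0 | 0
0 | 1 | 0 | 1 | 1 | 1
0 | 1 | 1 | 0 | 1 | 1
0 | 1 | 1 | 1 | 0 | 0
1 | 0 | 0 | 0 | 1 | 1
1 | 0 | 0 | 1 | 0 | 0
1 | 0 | 1 | 0 | 0 | 0
1 | 0 | 1 | 1 | 1 | 1
1 | 1 | 0 | 0 | 0 | 0
1 | 1 | 0 | 1 | 1 | 1
1 | 1 | 1 | 0 | 1 | 1
1 | 1 | 1 | 1 | 0 | 0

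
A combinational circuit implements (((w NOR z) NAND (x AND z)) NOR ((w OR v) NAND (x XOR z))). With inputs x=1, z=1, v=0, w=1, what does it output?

Substituting: (((1 NOR 1) NAND (1 AND 1)) NOR ((1 OR 0) NAND (1 XOR 1)))
= 0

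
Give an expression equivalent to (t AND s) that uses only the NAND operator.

((t NAND s) NAND (t NAND s))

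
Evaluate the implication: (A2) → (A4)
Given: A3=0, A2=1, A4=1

Antecedent (A2) = 1; consequent (A4) = 1.
1 → 1 = 1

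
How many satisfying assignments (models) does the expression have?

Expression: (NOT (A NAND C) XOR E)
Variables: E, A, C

Satisfying assignments: (0,1,1), (1,0,0), (1,0,1), (1,1,0)
Count: 4 out of 8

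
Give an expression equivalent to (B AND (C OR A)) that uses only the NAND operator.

((B NAND ((C NAND C) NAND (A NAND A))) NAND (B NAND ((C NAND C) NAND (A NAND A))))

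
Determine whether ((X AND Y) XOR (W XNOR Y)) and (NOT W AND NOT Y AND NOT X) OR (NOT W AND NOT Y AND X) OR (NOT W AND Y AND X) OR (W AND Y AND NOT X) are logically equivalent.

Yes, they are equivalent — the two output columns agree on all 8 assignments:
W | Y | X | Expression 1 | Expression 2
---------------------------------------
0 | 0 | 0 | 1 | 1
0 | 0 | 1 | 1 | 1
0 | 1 | 0 | 0 | 0
0 | 1 | 1 | 1 | 1
1 | 0 | 0 | 0 | 0
1 | 0 | 1 | 0 | 0
1 | 1 | 0 | 1 | 1
1 | 1 | 1 | 0 | 0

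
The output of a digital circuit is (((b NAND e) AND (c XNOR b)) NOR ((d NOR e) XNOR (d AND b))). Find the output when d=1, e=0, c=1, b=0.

Substituting: (((0 NAND 0) AND (1 XNOR 0)) NOR ((1 NOR 0) XNOR (1 AND 0)))
= 0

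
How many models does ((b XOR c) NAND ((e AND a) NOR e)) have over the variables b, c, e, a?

Satisfying assignments: (0,0,0,0), (0,0,0,1), (0,0,1,0), (0,0,1,1), (0,1,1,0), (0,1,1,1), (1,0,1,0), (1,0,1,1), (1,1,0,0), (1,1,0,1), (1,1,1,0), (1,1,1,1)
Count: 12 out of 16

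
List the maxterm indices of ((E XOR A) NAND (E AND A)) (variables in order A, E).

ΠM() = TRUE (no maxterms)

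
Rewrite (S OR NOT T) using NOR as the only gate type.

((S NOR (T NOR T)) NOR (S NOR (T NOR T)))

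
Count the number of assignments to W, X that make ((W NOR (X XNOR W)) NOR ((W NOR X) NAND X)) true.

No assignment satisfies the expression.
Count: 0 out of 4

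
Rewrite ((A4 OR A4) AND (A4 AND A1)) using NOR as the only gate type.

((((A4 NOR A4) NOR (A4 NOR A4)) NOR ((A4 NOR A4) NOR (A4 NOR A4))) NOR (((A4 NOR A4) NOR (A1 NOR A1)) NOR ((A4 NOR A4) NOR (A1 NOR A1))))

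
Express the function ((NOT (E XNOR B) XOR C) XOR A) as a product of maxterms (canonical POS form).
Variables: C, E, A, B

ΠM(0, 3, 5, 6, 9, 10, 12, 15) = (C OR E OR A OR B) AND (C OR E OR NOT A OR NOT B) AND (C OR NOT E OR A OR NOT B) AND (C OR NOT E OR NOT A OR B) AND (NOT C OR E OR A OR NOT B) AND (NOT C OR E OR NOT A OR B) AND (NOT C OR NOT E OR A OR B) AND (NOT C OR NOT E OR NOT A OR NOT B)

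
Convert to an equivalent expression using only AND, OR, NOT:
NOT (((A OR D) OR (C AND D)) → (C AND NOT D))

((A OR D) OR (C AND D)) AND NOT (C AND NOT D)
(Negated implication: NOT(A → B) = A AND NOT B)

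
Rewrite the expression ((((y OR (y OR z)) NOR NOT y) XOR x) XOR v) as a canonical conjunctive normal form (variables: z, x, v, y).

(z OR x OR v OR y) AND (z OR x OR v OR NOT y) AND (z OR NOT x OR NOT v OR y) AND (z OR NOT x OR NOT v OR NOT y) AND (NOT z OR x OR v OR y) AND (NOT z OR x OR v OR NOT y) AND (NOT z OR NOT x OR NOT v OR y) AND (NOT z OR NOT x OR NOT v OR NOT y)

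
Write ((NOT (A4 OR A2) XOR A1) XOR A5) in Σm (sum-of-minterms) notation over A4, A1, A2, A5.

Σm(0, 3, 5, 6, 9, 11, 12, 14) = (NOT A4 AND NOT A1 AND NOT A2 AND NOT A5) OR (NOT A4 AND NOT A1 AND A2 AND A5) OR (NOT A4 AND A1 AND NOT A2 AND A5) OR (NOT A4 AND A1 AND A2 AND NOT A5) OR (A4 AND NOT A1 AND NOT A2 AND A5) OR (A4 AND NOT A1 AND A2 AND A5) OR (A4 AND A1 AND NOT A2 AND NOT A5) OR (A4 AND A1 AND A2 AND NOT A5)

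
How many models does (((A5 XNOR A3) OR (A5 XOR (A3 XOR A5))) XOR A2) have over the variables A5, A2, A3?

Satisfying assignments: (0,0,0), (0,0,1), (1,0,1), (1,1,0)
Count: 4 out of 8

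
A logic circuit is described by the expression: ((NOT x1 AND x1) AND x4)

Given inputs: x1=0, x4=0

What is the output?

Substituting: ((NOT 0 AND 0) AND 0)
= 0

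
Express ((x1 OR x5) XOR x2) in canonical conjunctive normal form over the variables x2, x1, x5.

(x2 OR x1 OR x5) AND (NOT x2 OR x1 OR NOT x5) AND (NOT x2 OR NOT x1 OR x5) AND (NOT x2 OR NOT x1 OR NOT x5)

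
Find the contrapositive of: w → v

Contrapositive: NOT v → NOT w
Note: A statement and its contrapositive are logically equivalent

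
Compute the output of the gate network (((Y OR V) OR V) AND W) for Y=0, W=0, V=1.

Substituting: (((0 OR 1) OR 1) AND 0)
= 0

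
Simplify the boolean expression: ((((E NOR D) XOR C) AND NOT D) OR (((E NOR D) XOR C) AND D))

By distribution ((E AND v) OR (E AND NOT v) = E):
= ((E NOR D) XOR C)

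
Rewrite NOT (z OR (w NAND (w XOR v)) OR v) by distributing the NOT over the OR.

NOT z AND NOT (w NAND (w XOR v)) AND NOT v
De Morgan's: NOT(OR of terms) = AND of negations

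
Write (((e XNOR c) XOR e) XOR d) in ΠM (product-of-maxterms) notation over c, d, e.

ΠM(2, 3, 4, 5) = (c OR NOT d OR e) AND (c OR NOT d OR NOT e) AND (NOT c OR d OR e) AND (NOT c OR d OR NOT e)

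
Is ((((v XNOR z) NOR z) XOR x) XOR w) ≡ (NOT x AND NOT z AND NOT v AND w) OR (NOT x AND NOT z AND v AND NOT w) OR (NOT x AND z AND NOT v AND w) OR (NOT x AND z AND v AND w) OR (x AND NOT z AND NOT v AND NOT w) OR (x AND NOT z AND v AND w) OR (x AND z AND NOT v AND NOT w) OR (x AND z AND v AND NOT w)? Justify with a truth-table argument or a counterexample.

Yes, they are equivalent — the two output columns agree on all 16 assignments:
x | z | v | w | Expression 1 | Expression 2
-------------------------------------------
0 | 0 | 0 | 0 | 0 | 0
0 | 0 | 0 | 1 | 1 | 1
0 | 0 | 1 | 0 | 1 | 1
0 | 0 | 1 | 1 | 0 | 0
0 | 1 | 0 | 0 | 0 | 0
0 | 1 | 0 | 1 | 1 | 1
0 | 1 | 1 | 0 | 0 | 0
0 | 1 | 1 | 1 | 1 | 1
1 | 0 | 0 | 0 | 1 | 1
1 | 0 | 0 | 1 | 0 | 0
1 | 0 | 1 | 0 | 0 | 0
1 | 0 | 1 | 1 | 1 | 1
1 | 1 | 0 | 0 | 1 | 1
1 | 1 | 0 | 1 | 0 | 0
1 | 1 | 1 | 0 | 1 | 1
1 | 1 | 1 | 1 | 0 | 0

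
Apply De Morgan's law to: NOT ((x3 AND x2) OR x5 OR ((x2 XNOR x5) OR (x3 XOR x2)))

NOT (x3 AND x2) AND NOT x5 AND NOT ((x2 XNOR x5) OR (x3 XOR x2))
De Morgan's: NOT(OR of terms) = AND of negations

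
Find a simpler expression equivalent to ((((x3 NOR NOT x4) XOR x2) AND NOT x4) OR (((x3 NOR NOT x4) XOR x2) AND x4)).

By distribution ((E AND v) OR (E AND NOT v) = E):
= ((x3 NOR NOT x4) XOR x2)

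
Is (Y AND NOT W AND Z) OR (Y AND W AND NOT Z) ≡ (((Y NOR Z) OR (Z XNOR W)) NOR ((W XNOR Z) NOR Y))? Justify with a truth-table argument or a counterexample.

Yes, they are equivalent — the two output columns agree on all 8 assignments:
Y | W | Z | Expression 1 | Expression 2
---------------------------------------
0 | 0 | 0 | 0 | 0
0 | 0 | 1 | 0 | 0
0 | 1 | 0 | 0 | 0
0 | 1 | 1 | 0 | 0
1 | 0 | 0 | 0 | 0
1 | 0 | 1 | 1 | 1
1 | 1 | 0 | 1 | 1
1 | 1 | 1 | 0 | 0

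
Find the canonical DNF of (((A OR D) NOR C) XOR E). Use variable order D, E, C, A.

(NOT D AND NOT E AND NOT C AND NOT A) OR (NOT D AND E AND NOT C AND A) OR (NOT D AND E AND C AND NOT A) OR (NOT D AND E AND C AND A) OR (D AND E AND NOT C AND NOT A) OR (D AND E AND NOT C AND A) OR (D AND E AND C AND NOT A) OR (D AND E AND C AND A)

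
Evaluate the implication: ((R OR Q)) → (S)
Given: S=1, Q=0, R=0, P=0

Antecedent ((R OR Q)) = 0; consequent (S) = 1.
0 → 1 = 1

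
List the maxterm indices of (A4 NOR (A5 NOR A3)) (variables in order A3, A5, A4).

ΠM(0, 1, 3, 5, 7) = (A3 OR A5 OR A4) AND (A3 OR A5 OR NOT A4) AND (A3 OR NOT A5 OR NOT A4) AND (NOT A3 OR A5 OR NOT A4) AND (NOT A3 OR NOT A5 OR NOT A4)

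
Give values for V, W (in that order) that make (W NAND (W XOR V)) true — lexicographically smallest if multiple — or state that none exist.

V=0, W=0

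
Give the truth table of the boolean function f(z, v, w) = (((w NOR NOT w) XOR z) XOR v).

z | v | w | Output
------------------
0 | 0 | 0 | 0
0 | 0 | 1 | 0
0 | 1 | 0 | 1
0 | 1 | 1 | 1
1 | 0 | 0 | 1
1 | 0 | 1 | 1
1 | 1 | 0 | 0
1 | 1 | 1 | 0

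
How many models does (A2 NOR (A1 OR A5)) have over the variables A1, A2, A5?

Satisfying assignments: (0,0,0)
Count: 1 out of 8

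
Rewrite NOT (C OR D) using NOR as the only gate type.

(((C NOR D) NOR (C NOR D)) NOR ((C NOR D) NOR (C NOR D)))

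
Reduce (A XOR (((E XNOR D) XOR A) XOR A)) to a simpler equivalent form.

By XOR self-cancellation ((E XOR v) XOR v = E):
= ((E XNOR D) XOR A)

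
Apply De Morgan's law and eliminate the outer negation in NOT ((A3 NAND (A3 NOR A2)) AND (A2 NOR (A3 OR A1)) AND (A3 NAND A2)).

NOT (A3 NAND (A3 NOR A2)) OR NOT (A2 NOR (A3 OR A1)) OR NOT (A3 NAND A2)
De Morgan's: NOT(AND of terms) = OR of negations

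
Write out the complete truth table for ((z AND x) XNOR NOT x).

z | x | Output
--------------
0 | 0 | 0
0 | 1 | 1
1 | 0 | 0
1 | 1 | 0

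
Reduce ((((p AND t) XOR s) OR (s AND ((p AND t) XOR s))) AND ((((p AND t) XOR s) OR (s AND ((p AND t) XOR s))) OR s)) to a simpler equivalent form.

By absorption (E AND (E OR v) = E) then absorption (E OR (E AND v) = E):
= ((p AND t) XOR s)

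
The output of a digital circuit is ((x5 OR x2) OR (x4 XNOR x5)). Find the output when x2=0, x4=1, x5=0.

Substituting: ((0 OR 0) OR (1 XNOR 0))
= 0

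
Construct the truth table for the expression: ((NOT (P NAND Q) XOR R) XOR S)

Q | P | R | S | Output
----------------------
0 | 0 | 0 | 0 | 0
0 | 0 | 0 | 1 | 1
0 | 0 | 1 | 0 | 1
0 | 0 | 1 | 1 | 0
0 | 1 | 0 | 0 | 0
0 | 1 | 0 | 1 | 1
0 | 1 | 1 | 0 | 1
0 | 1 | 1 | 1 | 0
1 | 0 | 0 | 0 | 0
1 | 0 | 0 | 1 | 1
1 | 0 | 1 | 0 | 1
1 | 0 | 1 | 1 | 0
1 | 1 | 0 | 0 | 1
1 | 1 | 0 | 1 | 0
1 | 1 | 1 | 0 | 0
1 | 1 | 1 | 1 | 1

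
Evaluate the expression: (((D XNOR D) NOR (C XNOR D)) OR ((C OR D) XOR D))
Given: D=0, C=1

Substituting: (((0 XNOR 0) NOR (1 XNOR 0)) OR ((1 OR 0) XOR 0))
= 1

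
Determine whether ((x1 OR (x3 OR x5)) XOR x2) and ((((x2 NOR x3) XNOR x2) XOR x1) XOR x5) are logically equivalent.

No. Counterexample: with x1=0, x2=0, x3=1, x5=1, Expression 1 = 1 but Expression 2 = 0.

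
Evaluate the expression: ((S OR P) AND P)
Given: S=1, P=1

Substituting: ((1 OR 1) AND 1)
= 1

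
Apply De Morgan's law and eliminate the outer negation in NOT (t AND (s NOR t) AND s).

NOT t OR NOT (s NOR t) OR NOT s
De Morgan's: NOT(AND of terms) = OR of negations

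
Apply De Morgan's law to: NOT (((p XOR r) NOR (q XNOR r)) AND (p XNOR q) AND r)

NOT ((p XOR r) NOR (q XNOR r)) OR NOT (p XNOR q) OR NOT r
De Morgan's: NOT(AND of terms) = OR of negations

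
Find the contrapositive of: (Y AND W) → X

Contrapositive: NOT X → NOT (Y AND W)
Note: A statement and its contrapositive are logically equivalent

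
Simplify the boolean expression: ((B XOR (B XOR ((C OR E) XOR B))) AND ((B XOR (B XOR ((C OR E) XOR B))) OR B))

By absorption (E AND (E OR v) = E) then XOR self-cancellation ((E XOR v) XOR v = E):
= ((C OR E) XOR B)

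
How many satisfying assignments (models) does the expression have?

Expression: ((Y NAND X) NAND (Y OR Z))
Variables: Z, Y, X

Satisfying assignments: (0,0,0), (0,0,1), (0,1,1), (1,1,1)
Count: 4 out of 8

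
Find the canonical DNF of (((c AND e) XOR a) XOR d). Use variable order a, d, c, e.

(NOT a AND NOT d AND c AND e) OR (NOT a AND d AND NOT c AND NOT e) OR (NOT a AND d AND NOT c AND e) OR (NOT a AND d AND c AND NOT e) OR (a AND NOT d AND NOT c AND NOT e) OR (a AND NOT d AND NOT c AND e) OR (a AND NOT d AND c AND NOT e) OR (a AND d AND c AND e)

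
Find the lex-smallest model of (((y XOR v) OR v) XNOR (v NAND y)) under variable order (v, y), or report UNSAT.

v=0, y=1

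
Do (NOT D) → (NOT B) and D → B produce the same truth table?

No, Inverse is not equivalent to original (counterexample: D=0, B=1, E=0)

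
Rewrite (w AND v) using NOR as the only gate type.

((w NOR w) NOR (v NOR v))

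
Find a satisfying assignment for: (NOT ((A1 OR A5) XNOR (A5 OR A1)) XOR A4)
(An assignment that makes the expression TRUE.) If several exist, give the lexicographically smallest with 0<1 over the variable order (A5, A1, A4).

A5=0, A1=0, A4=1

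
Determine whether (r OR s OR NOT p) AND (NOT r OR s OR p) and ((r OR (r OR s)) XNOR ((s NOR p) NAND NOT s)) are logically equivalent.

Yes, they are equivalent — the two output columns agree on all 8 assignments:
r | s | p | Expression 1 | Expression 2
---------------------------------------
0 | 0 | 0 | 1 | 1
0 | 0 | 1 | 0 | 0
0 | 1 | 0 | 1 | 1
0 | 1 | 1 | 1 | 1
1 | 0 | 0 | 0 | 0
1 | 0 | 1 | 1 | 1
1 | 1 | 0 | 1 | 1
1 | 1 | 1 | 1 | 1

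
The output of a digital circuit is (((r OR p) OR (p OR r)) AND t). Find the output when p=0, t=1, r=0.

Substituting: (((0 OR 0) OR (0 OR 0)) AND 1)
= 0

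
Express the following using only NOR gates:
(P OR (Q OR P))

((P NOR ((Q NOR P) NOR (Q NOR P))) NOR (P NOR ((Q NOR P) NOR (Q NOR P))))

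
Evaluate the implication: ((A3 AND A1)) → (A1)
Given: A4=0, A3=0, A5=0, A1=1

Antecedent ((A3 AND A1)) = 0; consequent (A1) = 1.
0 → 1 = 1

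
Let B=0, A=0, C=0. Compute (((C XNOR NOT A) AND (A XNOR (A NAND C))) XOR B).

Substituting: (((0 XNOR NOT 0) AND (0 XNOR (0 NAND 0))) XOR 0)
= 0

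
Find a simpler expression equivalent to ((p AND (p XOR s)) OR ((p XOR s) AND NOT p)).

By distribution ((E AND v) OR (E AND NOT v) = E):
= (p XOR s)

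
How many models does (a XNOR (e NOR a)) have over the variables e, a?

Satisfying assignments: (1,0)
Count: 1 out of 4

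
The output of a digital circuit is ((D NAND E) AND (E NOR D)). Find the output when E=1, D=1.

Substituting: ((1 NAND 1) AND (1 NOR 1))
= 0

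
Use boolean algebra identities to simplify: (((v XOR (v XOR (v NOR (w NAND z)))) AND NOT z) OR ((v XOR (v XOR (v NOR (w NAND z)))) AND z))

By distribution ((E AND v) OR (E AND NOT v) = E) then XOR self-cancellation ((E XOR v) XOR v = E):
= (v NOR (w NAND z))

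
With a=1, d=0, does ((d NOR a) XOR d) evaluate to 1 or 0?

Substituting: ((0 NOR 1) XOR 0)
= 0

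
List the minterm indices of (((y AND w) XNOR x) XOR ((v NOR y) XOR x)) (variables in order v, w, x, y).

Σm(1, 3, 8, 9, 10, 11, 12, 14) = (NOT v AND NOT w AND NOT x AND y) OR (NOT v AND NOT w AND x AND y) OR (v AND NOT w AND NOT x AND NOT y) OR (v AND NOT w AND NOT x AND y) OR (v AND NOT w AND x AND NOT y) OR (v AND NOT w AND x AND y) OR (v AND w AND NOT x AND NOT y) OR (v AND w AND x AND NOT y)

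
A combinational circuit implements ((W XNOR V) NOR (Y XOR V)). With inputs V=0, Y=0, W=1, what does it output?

Substituting: ((1 XNOR 0) NOR (0 XOR 0))
= 1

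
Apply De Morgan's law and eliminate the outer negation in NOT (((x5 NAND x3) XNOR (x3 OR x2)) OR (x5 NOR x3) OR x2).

NOT ((x5 NAND x3) XNOR (x3 OR x2)) AND NOT (x5 NOR x3) AND NOT x2
De Morgan's: NOT(OR of terms) = AND of negations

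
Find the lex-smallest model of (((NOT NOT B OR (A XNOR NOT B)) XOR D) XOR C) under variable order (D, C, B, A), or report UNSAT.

D=0, C=0, B=0, A=1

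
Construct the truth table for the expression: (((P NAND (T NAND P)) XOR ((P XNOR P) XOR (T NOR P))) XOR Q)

P | T | Q | Output
------------------
0 | 0 | 0 | 1
0 | 0 | 1 | 0
0 | 1 | 0 | 0
0 | 1 | 1 | 1
1 | 0 | 0 | 1
1 | 0 | 1 | 0
1 | 1 | 0 | 0
1 | 1 | 1 | 1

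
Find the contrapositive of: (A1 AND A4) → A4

Contrapositive: NOT A4 → NOT (A1 AND A4)
Note: A statement and its contrapositive are logically equivalent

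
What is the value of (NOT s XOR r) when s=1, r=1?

Substituting: (NOT 1 XOR 1)
= 1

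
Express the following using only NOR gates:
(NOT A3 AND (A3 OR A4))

(((A3 NOR A3) NOR (A3 NOR A3)) NOR (((A3 NOR A4) NOR (A3 NOR A4)) NOR ((A3 NOR A4) NOR (A3 NOR A4))))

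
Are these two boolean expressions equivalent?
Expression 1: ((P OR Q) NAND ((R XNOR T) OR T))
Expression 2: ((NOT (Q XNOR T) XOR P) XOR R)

No. Counterexample: with P=0, Q=0, T=0, R=0, Expression 1 = 1 but Expression 2 = 0.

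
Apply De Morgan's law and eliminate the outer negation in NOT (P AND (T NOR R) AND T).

NOT P OR NOT (T NOR R) OR NOT T
De Morgan's: NOT(AND of terms) = OR of negations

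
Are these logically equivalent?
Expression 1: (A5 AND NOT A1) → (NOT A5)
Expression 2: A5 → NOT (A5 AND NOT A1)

Yes, Contrapositive is always equivalent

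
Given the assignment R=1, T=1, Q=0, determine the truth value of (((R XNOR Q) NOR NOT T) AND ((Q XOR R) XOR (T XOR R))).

Substituting: (((1 XNOR 0) NOR NOT 1) AND ((0 XOR 1) XOR (1 XOR 1)))
= 1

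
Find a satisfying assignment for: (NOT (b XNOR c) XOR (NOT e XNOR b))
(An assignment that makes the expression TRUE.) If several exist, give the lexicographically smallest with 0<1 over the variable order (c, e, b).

c=0, e=1, b=0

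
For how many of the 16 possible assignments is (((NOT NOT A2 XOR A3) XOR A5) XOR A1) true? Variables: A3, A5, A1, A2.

Satisfying assignments: (0,0,0,1), (0,0,1,0), (0,1,0,0), (0,1,1,1), (1,0,0,0), (1,0,1,1), (1,1,0,1), (1,1,1,0)
Count: 8 out of 16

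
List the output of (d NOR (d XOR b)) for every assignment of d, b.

d | b | Output
--------------
0 | 0 | 1
0 | 1 | 0
1 | 0 | 0
1 | 1 | 0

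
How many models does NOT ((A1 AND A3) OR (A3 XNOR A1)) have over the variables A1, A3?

Satisfying assignments: (0,1), (1,0)
Count: 2 out of 4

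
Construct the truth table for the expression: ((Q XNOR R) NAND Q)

Q | R | Output
--------------
0 | 0 | 1
0 | 1 | 1
1 | 0 | 1
1 | 1 | 0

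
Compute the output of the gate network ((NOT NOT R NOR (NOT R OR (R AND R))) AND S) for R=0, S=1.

Substituting: ((NOT NOT 0 NOR (NOT 0 OR (0 AND 0))) AND 1)
= 0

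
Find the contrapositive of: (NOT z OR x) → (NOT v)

Contrapositive: v → NOT (NOT z OR x)
Note: A statement and its contrapositive are logically equivalent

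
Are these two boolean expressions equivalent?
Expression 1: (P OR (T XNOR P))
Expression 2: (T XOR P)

No. Counterexample: with P=0, T=0, Expression 1 = 1 but Expression 2 = 0.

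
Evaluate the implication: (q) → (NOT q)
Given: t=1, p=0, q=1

Antecedent (q) = 1; consequent (NOT q) = 0.
1 → 0 = 0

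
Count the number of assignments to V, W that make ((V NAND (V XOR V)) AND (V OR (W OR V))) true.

Satisfying assignments: (0,1), (1,0), (1,1)
Count: 3 out of 4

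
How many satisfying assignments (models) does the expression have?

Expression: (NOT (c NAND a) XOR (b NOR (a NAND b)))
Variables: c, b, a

Satisfying assignments: (1,0,1), (1,1,1)
Count: 2 out of 8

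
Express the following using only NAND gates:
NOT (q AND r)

(((q NAND r) NAND (q NAND r)) NAND ((q NAND r) NAND (q NAND r)))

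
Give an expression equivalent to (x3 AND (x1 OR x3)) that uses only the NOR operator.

((x3 NOR x3) NOR (((x1 NOR x3) NOR (x1 NOR x3)) NOR ((x1 NOR x3) NOR (x1 NOR x3))))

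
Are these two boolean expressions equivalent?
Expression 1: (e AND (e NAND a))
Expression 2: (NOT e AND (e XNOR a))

No. Counterexample: with e=0, a=0, Expression 1 = 0 but Expression 2 = 1.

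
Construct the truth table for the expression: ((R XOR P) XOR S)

R | S | P | Output
------------------
0 | 0 | 0 | 0
0 | 0 | 1 | 1
0 | 1 | 0 | 1
0 | 1 | 1 | 0
1 | 0 | 0 | 1
1 | 0 | 1 | 0
1 | 1 | 0 | 0
1 | 1 | 1 | 1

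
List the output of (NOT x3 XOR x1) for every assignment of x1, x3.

x1 | x3 | Output
----------------
0 | 0 | 1
0 | 1 | 0
1 | 0 | 0
1 | 1 | 1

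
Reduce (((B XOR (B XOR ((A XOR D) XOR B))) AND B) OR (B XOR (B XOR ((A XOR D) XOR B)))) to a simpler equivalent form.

By absorption (E OR (E AND v) = E) then XOR self-cancellation ((E XOR v) XOR v = E):
= ((A XOR D) XOR B)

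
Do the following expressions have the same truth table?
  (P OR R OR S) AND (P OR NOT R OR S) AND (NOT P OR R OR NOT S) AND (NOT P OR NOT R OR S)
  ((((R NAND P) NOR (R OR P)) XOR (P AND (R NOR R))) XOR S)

Yes, they are equivalent — the two output columns agree on all 8 assignments:
P | R | S | Expression 1 | Expression 2
---------------------------------------
0 | 0 | 0 | 0 | 0
0 | 0 | 1 | 1 | 1
0 | 1 | 0 | 0 | 0
0 | 1 | 1 | 1 | 1
1 | 0 | 0 | 1 | 1
1 | 0 | 1 | 0 | 0
1 | 1 | 0 | 0 | 0
1 | 1 | 1 | 1 | 1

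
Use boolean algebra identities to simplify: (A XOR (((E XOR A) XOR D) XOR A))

By XOR self-cancellation ((E XOR v) XOR v = E):
= ((E XOR A) XOR D)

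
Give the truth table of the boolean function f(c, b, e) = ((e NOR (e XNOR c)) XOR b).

c | b | e | Output
------------------
0 | 0 | 0 | 0
0 | 0 | 1 | 0
0 | 1 | 0 | 1
0 | 1 | 1 | 1
1 | 0 | 0 | 1
1 | 0 | 1 | 0
1 | 1 | 0 | 0
1 | 1 | 1 | 1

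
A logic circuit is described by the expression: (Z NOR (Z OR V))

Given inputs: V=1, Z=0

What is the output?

Substituting: (0 NOR (0 OR 1))
= 0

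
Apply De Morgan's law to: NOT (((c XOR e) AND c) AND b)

NOT ((c XOR e) AND c) OR NOT b
De Morgan's: NOT(AND of terms) = OR of negations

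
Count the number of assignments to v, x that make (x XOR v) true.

Satisfying assignments: (0,1), (1,0)
Count: 2 out of 4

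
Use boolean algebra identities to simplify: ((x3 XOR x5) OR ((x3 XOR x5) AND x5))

By absorption (E OR (E AND v) = E):
= (x3 XOR x5)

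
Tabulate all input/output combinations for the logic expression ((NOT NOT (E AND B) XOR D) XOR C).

D | C | B | E | Output
----------------------
0 | 0 | 0 | 0 | 0
0 | 0 | 0 | 1 | 0
0 | 0 | 1 | 0 | 0
0 | 0 | 1 | 1 | 1
0 | 1 | 0 | 0 | 1
0 | 1 | 0 | 1 | 1
0 | 1 | 1 | 0 | 1
0 | 1 | 1 | 1 | 0
1 | 0 | 0 | 0 | 1
1 | 0 | 0 | 1 | 1
1 | 0 | 1 | 0 | 1
1 | 0 | 1 | 1 | 0
1 | 1 | 0 | 0 | 0
1 | 1 | 0 | 1 | 0
1 | 1 | 1 | 0 | 0
1 | 1 | 1 | 1 | 1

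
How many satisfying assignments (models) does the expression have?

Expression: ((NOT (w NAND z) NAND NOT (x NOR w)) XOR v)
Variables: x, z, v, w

Satisfying assignments: (0,0,0,0), (0,0,0,1), (0,1,0,0), (0,1,1,1), (1,0,0,0), (1,0,0,1), (1,1,0,0), (1,1,1,1)
Count: 8 out of 16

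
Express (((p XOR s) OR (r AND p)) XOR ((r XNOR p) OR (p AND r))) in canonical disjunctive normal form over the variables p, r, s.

(NOT p AND NOT r AND NOT s) OR (NOT p AND r AND s) OR (p AND NOT r AND NOT s)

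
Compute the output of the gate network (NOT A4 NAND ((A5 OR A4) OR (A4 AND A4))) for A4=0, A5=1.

Substituting: (NOT 0 NAND ((1 OR 0) OR (0 AND 0)))
= 0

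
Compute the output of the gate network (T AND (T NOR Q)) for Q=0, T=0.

Substituting: (0 AND (0 NOR 0))
= 0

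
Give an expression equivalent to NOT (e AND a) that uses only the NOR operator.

(((e NOR e) NOR (a NOR a)) NOR ((e NOR e) NOR (a NOR a)))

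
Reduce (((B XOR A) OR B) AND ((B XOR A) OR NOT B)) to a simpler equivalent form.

By distribution ((E OR v) AND (E OR NOT v) = E):
= (B XOR A)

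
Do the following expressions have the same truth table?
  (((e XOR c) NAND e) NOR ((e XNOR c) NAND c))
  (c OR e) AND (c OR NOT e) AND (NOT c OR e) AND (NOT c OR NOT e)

Yes, they are equivalent — the two output columns agree on all 4 assignments:
c | e | Expression 1 | Expression 2
-----------------------------------
0 | 0 | 0 | 0
0 | 1 | 0 | 0
1 | 0 | 0 | 0
1 | 1 | 0 | 0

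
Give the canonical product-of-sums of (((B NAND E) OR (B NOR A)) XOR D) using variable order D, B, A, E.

ΠM(5, 7, 8, 9, 10, 11, 12, 14) = (D OR NOT B OR A OR NOT E) AND (D OR NOT B OR NOT A OR NOT E) AND (NOT D OR B OR A OR E) AND (NOT D OR B OR A OR NOT E) AND (NOT D OR B OR NOT A OR E) AND (NOT D OR B OR NOT A OR NOT E) AND (NOT D OR NOT B OR A OR E) AND (NOT D OR NOT B OR NOT A OR E)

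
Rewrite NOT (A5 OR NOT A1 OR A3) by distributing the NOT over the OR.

NOT A5 AND A1 AND NOT A3
De Morgan's: NOT(OR of terms) = AND of negations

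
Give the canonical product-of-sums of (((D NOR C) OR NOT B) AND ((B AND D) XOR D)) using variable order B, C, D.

ΠM(0, 2, 4, 5, 6, 7) = (B OR C OR D) AND (B OR NOT C OR D) AND (NOT B OR C OR D) AND (NOT B OR C OR NOT D) AND (NOT B OR NOT C OR D) AND (NOT B OR NOT C OR NOT D)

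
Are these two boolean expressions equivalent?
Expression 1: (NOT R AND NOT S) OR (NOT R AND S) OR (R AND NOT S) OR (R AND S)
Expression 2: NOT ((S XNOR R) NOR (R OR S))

Yes, they are equivalent — the two output columns agree on all 4 assignments:
R | S | Expression 1 | Expression 2
-----------------------------------
0 | 0 | 1 | 1
0 | 1 | 1 | 1
1 | 0 | 1 | 1
1 | 1 | 1 | 1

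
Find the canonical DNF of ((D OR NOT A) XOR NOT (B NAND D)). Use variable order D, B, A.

(NOT D AND NOT B AND NOT A) OR (NOT D AND B AND NOT A) OR (D AND NOT B AND NOT A) OR (D AND NOT B AND A)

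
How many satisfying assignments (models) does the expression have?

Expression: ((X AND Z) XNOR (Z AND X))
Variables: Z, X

Satisfying assignments: (0,0), (0,1), (1,0), (1,1)
Count: 4 out of 4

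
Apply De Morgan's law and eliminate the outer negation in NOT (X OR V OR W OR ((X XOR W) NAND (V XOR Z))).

NOT X AND NOT V AND NOT W AND NOT ((X XOR W) NAND (V XOR Z))
De Morgan's: NOT(OR of terms) = AND of negations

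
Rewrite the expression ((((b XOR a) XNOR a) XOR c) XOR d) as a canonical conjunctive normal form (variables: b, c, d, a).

(b OR c OR NOT d OR a) AND (b OR c OR NOT d OR NOT a) AND (b OR NOT c OR d OR a) AND (b OR NOT c OR d OR NOT a) AND (NOT b OR c OR d OR a) AND (NOT b OR c OR d OR NOT a) AND (NOT b OR NOT c OR NOT d OR a) AND (NOT b OR NOT c OR NOT d OR NOT a)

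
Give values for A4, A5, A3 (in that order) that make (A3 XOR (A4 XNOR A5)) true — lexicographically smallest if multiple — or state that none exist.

A4=0, A5=0, A3=0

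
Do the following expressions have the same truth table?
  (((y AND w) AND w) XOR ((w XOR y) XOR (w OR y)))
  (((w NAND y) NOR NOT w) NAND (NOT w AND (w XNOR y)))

No. Counterexample: with w=0, y=0, Expression 1 = 0 but Expression 2 = 1.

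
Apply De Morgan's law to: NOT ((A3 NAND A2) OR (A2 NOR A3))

NOT (A3 NAND A2) AND NOT (A2 NOR A3)
De Morgan's: NOT(OR of terms) = AND of negations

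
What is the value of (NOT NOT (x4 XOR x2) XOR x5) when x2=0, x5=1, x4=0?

Substituting: (NOT NOT (0 XOR 0) XOR 1)
= 1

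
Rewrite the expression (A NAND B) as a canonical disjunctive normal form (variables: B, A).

(NOT B AND NOT A) OR (NOT B AND A) OR (B AND NOT A)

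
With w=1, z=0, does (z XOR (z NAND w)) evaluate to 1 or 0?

Substituting: (0 XOR (0 NAND 1))
= 1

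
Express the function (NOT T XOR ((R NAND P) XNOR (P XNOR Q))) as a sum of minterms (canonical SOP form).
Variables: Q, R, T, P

Σm(1, 2, 6, 7, 8, 11, 12, 13) = (NOT Q AND NOT R AND NOT T AND P) OR (NOT Q AND NOT R AND T AND NOT P) OR (NOT Q AND R AND T AND NOT P) OR (NOT Q AND R AND T AND P) OR (Q AND NOT R AND NOT T AND NOT P) OR (Q AND NOT R AND T AND P) OR (Q AND R AND NOT T AND NOT P) OR (Q AND R AND NOT T AND P)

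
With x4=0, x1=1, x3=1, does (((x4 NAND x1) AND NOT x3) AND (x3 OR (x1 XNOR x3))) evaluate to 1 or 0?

Substituting: (((0 NAND 1) AND NOT 1) AND (1 OR (1 XNOR 1)))
= 0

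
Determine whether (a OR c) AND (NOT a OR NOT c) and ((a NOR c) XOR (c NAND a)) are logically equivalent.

Yes, they are equivalent — the two output columns agree on all 4 assignments:
a | c | Expression 1 | Expression 2
-----------------------------------
0 | 0 | 0 | 0
0 | 1 | 1 | 1
1 | 0 | 1 | 1
1 | 1 | 0 | 0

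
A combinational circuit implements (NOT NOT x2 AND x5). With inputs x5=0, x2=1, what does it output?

Substituting: (NOT NOT 1 AND 0)
= 0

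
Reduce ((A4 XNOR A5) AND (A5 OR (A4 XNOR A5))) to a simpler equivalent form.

By absorption (E AND (E OR v) = E):
= (A4 XNOR A5)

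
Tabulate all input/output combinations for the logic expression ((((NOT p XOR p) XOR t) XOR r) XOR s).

t | p | r | s | Output
----------------------
0 | 0 | 0 | 0 | 1
0 | 0 | 0 | 1 | 0
0 | 0 | 1 | 0 | 0
0 | 0 | 1 | 1 | 1
0 | 1 | 0 | 0 | 1
0 | 1 | 0 | 1 | 0
0 | 1 | 1 | 0 | 0
0 | 1 | 1 | 1 | 1
1 | 0 | 0 | 0 | 0
1 | 0 | 0 | 1 | 1
1 | 0 | 1 | 0 | 1
1 | 0 | 1 | 1 | 0
1 | 1 | 0 | 0 | 0
1 | 1 | 0 | 1 | 1
1 | 1 | 1 | 0 | 1
1 | 1 | 1 | 1 | 0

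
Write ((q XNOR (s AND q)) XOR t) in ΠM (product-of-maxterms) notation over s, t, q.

ΠM(1, 2, 6, 7) = (s OR t OR NOT q) AND (s OR NOT t OR q) AND (NOT s OR NOT t OR q) AND (NOT s OR NOT t OR NOT q)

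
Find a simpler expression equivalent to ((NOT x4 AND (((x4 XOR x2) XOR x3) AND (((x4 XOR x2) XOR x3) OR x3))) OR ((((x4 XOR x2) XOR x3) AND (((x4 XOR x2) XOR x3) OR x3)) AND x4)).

By distribution ((E AND v) OR (E AND NOT v) = E) then absorption (E AND (E OR v) = E):
= ((x4 XOR x2) XOR x3)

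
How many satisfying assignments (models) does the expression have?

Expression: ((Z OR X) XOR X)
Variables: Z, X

Satisfying assignments: (1,0)
Count: 1 out of 4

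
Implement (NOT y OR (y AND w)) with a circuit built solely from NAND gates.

(((y NAND y) NAND (y NAND y)) NAND (((y NAND w) NAND (y NAND w)) NAND ((y NAND w) NAND (y NAND w))))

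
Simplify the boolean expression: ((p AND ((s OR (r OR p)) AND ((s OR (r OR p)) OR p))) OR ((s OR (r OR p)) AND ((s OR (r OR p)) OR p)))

By absorption (E OR (E AND v) = E) then absorption (E AND (E OR v) = E):
= (s OR (r OR p))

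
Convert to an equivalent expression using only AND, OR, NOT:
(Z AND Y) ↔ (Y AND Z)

((Z AND Y) AND (Y AND Z)) OR (NOT (Z AND Y) AND NOT (Y AND Z))
(Biconditional = both true or both false)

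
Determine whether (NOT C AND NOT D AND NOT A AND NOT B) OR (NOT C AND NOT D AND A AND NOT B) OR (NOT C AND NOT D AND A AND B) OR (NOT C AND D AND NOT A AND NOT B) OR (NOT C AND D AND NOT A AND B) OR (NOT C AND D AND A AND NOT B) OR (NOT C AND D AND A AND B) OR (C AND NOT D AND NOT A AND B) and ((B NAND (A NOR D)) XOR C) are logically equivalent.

Yes, they are equivalent — the two output columns agree on all 16 assignments:
C | D | A | B | Expression 1 | Expression 2
-------------------------------------------
0 | 0 | 0 | 0 | 1 | 1
0 | 0 | 0 | 1 | 0 | 0
0 | 0 | 1 | 0 | 1 | 1
0 | 0 | 1 | 1 | 1 | 1
0 | 1 | 0 | 0 | 1 | 1
0 | 1 | 0 | 1 | 1 | 1
0 | 1 | 1 | 0 | 1 | 1
0 | 1 | 1 | 1 | 1 | 1
1 | 0 | 0 | 0 | 0 | 0
1 | 0 | 0 | 1 | 1 | 1
1 | 0 | 1 | 0 | 0 | 0
1 | 0 | 1 | 1 | 0 | 0
1 | 1 | 0 | 0 | 0 | 0
1 | 1 | 0 | 1 | 0 | 0
1 | 1 | 1 | 0 | 0 | 0
1 | 1 | 1 | 1 | 0 | 0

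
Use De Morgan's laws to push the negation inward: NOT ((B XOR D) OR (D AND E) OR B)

NOT (B XOR D) AND NOT (D AND E) AND NOT B
De Morgan's: NOT(OR of terms) = AND of negations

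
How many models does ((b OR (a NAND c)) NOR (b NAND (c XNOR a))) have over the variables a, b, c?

No assignment satisfies the expression.
Count: 0 out of 8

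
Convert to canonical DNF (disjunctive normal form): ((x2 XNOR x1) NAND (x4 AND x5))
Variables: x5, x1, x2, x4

(NOT x5 AND NOT x1 AND NOT x2 AND NOT x4) OR (NOT x5 AND NOT x1 AND NOT x2 AND x4) OR (NOT x5 AND NOT x1 AND x2 AND NOT x4) OR (NOT x5 AND NOT x1 AND x2 AND x4) OR (NOT x5 AND x1 AND NOT x2 AND NOT x4) OR (NOT x5 AND x1 AND NOT x2 AND x4) OR (NOT x5 AND x1 AND x2 AND NOT x4) OR (NOT x5 AND x1 AND x2 AND x4) OR (x5 AND NOT x1 AND NOT x2 AND NOT x4) OR (x5 AND NOT x1 AND x2 AND NOT x4) OR (x5 AND NOT x1 AND x2 AND x4) OR (x5 AND x1 AND NOT x2 AND NOT x4) OR (x5 AND x1 AND NOT x2 AND x4) OR (x5 AND x1 AND x2 AND NOT x4)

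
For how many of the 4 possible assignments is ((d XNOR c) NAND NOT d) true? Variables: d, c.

Satisfying assignments: (0,1), (1,0), (1,1)
Count: 3 out of 4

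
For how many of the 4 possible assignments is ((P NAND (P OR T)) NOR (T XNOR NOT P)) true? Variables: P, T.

Satisfying assignments: (1,1)
Count: 1 out of 4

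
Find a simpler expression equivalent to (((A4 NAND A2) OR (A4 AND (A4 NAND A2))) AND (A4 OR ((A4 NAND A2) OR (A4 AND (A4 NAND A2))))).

By absorption (E AND (E OR v) = E) then absorption (E OR (E AND v) = E):
= (A4 NAND A2)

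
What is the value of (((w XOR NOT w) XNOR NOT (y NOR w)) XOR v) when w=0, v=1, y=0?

Substituting: (((0 XOR NOT 0) XNOR NOT (0 NOR 0)) XOR 1)
= 1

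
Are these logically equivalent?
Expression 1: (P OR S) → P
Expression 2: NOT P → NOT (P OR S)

Yes, Contrapositive is always equivalent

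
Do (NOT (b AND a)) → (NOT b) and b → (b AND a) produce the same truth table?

Yes, Contrapositive is always equivalent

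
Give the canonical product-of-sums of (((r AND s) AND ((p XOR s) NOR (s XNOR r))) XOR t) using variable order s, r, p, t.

ΠM(0, 2, 4, 6, 8, 10, 12, 14) = (s OR r OR p OR t) AND (s OR r OR NOT p OR t) AND (s OR NOT r OR p OR t) AND (s OR NOT r OR NOT p OR t) AND (NOT s OR r OR p OR t) AND (NOT s OR r OR NOT p OR t) AND (NOT s OR NOT r OR p OR t) AND (NOT s OR NOT r OR NOT p OR t)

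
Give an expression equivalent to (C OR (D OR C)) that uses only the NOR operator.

((C NOR ((D NOR C) NOR (D NOR C))) NOR (C NOR ((D NOR C) NOR (D NOR C))))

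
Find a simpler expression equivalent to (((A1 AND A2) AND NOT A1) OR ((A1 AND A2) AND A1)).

By distribution ((E AND v) OR (E AND NOT v) = E):
= (A1 AND A2)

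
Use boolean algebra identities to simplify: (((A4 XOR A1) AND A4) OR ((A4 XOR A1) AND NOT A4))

By distribution ((E AND v) OR (E AND NOT v) = E):
= (A4 XOR A1)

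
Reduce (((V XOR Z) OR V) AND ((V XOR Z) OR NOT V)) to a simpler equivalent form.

By distribution ((E OR v) AND (E OR NOT v) = E):
= (V XOR Z)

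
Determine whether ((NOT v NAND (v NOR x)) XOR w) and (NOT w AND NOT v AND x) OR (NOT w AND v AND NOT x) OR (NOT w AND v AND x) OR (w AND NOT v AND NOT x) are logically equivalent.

Yes, they are equivalent — the two output columns agree on all 8 assignments:
w | v | x | Expression 1 | Expression 2
---------------------------------------
0 | 0 | 0 | 0 | 0
0 | 0 | 1 | 1 | 1
0 | 1 | 0 | 1 | 1
0 | 1 | 1 | 1 | 1
1 | 0 | 0 | 1 | 1
1 | 0 | 1 | 0 | 0
1 | 1 | 0 | 0 | 0
1 | 1 | 1 | 0 | 0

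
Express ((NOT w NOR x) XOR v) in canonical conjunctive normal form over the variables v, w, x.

(v OR w OR x) AND (v OR w OR NOT x) AND (v OR NOT w OR NOT x) AND (NOT v OR NOT w OR x)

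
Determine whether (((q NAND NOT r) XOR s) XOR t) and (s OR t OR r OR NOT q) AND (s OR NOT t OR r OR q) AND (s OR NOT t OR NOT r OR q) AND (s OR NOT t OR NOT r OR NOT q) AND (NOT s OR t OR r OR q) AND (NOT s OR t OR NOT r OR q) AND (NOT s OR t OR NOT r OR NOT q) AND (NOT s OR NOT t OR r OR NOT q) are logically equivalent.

Yes, they are equivalent — the two output columns agree on all 16 assignments:
s | t | r | q | Expression 1 | Expression 2
-------------------------------------------
0 | 0 | 0 | 0 | 1 | 1
0 | 0 | 0 | 1 | 0 | 0
0 | 0 | 1 | 0 | 1 | 1
0 | 0 | 1 | 1 | 1 | 1
0 | 1 | 0 | 0 | 0 | 0
0 | 1 | 0 | 1 | 1 | 1
0 | 1 | 1 | 0 | 0 | 0
0 | 1 | 1 | 1 | 0 | 0
1 | 0 | 0 | 0 | 0 | 0
1 | 0 | 0 | 1 | 1 | 1
1 | 0 | 1 | 0 | 0 | 0
1 | 0 | 1 | 1 | 0 | 0
1 | 1 | 0 | 0 | 1 | 1
1 | 1 | 0 | 1 | 0 | 0
1 | 1 | 1 | 0 | 1 | 1
1 | 1 | 1 | 1 | 1 | 1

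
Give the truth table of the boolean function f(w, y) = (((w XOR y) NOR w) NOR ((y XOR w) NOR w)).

w | y | Output
--------------
0 | 0 | 0
0 | 1 | 1
1 | 0 | 1
1 | 1 | 1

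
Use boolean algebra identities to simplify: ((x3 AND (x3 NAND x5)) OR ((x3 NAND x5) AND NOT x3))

By distribution ((E AND v) OR (E AND NOT v) = E):
= (x3 NAND x5)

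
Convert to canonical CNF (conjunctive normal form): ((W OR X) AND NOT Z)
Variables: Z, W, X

(Z OR W OR X) AND (NOT Z OR W OR X) AND (NOT Z OR W OR NOT X) AND (NOT Z OR NOT W OR X) AND (NOT Z OR NOT W OR NOT X)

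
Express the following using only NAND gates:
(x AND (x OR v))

((x NAND ((x NAND x) NAND (v NAND v))) NAND (x NAND ((x NAND x) NAND (v NAND v))))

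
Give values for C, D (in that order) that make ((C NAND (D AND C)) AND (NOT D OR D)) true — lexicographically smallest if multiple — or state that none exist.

C=0, D=0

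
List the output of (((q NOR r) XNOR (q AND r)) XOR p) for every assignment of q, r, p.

q | r | p | Output
------------------
0 | 0 | 0 | 0
0 | 0 | 1 | 1
0 | 1 | 0 | 1
0 | 1 | 1 | 0
1 | 0 | 0 | 1
1 | 0 | 1 | 0
1 | 1 | 0 | 0
1 | 1 | 1 | 1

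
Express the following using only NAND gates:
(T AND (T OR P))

((T NAND ((T NAND T) NAND (P NAND P))) NAND (T NAND ((T NAND T) NAND (P NAND P))))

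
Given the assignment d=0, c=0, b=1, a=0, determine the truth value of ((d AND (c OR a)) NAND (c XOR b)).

Substituting: ((0 AND (0 OR 0)) NAND (0 XOR 1))
= 1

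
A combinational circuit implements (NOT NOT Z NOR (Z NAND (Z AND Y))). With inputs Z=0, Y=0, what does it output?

Substituting: (NOT NOT 0 NOR (0 NAND (0 AND 0)))
= 0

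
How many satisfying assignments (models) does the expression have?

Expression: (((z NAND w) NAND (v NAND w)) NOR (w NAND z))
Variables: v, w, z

No assignment satisfies the expression.
Count: 0 out of 8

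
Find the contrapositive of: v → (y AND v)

Contrapositive: NOT (y AND v) → NOT v
Note: A statement and its contrapositive are logically equivalent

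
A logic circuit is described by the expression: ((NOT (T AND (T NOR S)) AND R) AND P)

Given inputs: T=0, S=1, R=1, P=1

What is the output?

Substituting: ((NOT (0 AND (0 NOR 1)) AND 1) AND 1)
= 1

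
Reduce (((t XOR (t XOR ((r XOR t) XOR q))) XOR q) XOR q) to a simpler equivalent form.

By XOR self-cancellation ((E XOR v) XOR v = E) then XOR self-cancellation ((E XOR v) XOR v = E):
= ((r XOR t) XOR q)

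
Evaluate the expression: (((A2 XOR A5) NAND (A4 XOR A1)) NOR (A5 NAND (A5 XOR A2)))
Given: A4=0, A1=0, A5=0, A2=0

Substituting: (((0 XOR 0) NAND (0 XOR 0)) NOR (0 NAND (0 XOR 0)))
= 0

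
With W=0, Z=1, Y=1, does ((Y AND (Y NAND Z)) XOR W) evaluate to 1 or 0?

Substituting: ((1 AND (1 NAND 1)) XOR 0)
= 0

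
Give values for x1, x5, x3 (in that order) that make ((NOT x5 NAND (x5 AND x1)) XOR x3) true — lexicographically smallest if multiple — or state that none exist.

x1=0, x5=0, x3=0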